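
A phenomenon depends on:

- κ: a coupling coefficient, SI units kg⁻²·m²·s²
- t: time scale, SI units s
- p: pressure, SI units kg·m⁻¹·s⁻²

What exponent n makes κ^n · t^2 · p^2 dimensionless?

Balance the M exponent: (-2)·n from κ, plus 2·(0) + 2·(1) = 2 from the rest, must sum to zero.
-2n + 2 = 0, so n = 1.

1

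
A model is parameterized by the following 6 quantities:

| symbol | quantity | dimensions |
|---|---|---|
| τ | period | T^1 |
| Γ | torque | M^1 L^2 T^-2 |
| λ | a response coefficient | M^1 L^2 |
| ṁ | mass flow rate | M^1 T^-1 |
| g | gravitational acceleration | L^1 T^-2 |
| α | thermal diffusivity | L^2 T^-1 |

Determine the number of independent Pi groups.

There are 6 variables and 3 base dimensions (M, L, T).
The dimension matrix has rank 3.
Independent dimensionless groups: 6 − 3 = 3.

3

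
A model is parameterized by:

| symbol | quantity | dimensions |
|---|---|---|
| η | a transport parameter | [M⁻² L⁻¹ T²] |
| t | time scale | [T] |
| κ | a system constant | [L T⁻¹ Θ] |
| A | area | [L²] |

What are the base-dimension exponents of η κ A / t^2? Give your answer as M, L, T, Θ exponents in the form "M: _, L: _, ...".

Collect each base-dimension exponent across the product:
  M: (-2) − 2·(0) + (0) + (0) = -2
  L: (-1) − 2·(0) + (1) + (2) = 2
  T: (2) − 2·(1) + (-1) + (0) = -1
  Θ: (0) − 2·(0) + (1) + (0) = 1
So the dimensions are [M⁻² L² T⁻¹ Θ].

M: -2, L: 2, T: -1, Θ: 1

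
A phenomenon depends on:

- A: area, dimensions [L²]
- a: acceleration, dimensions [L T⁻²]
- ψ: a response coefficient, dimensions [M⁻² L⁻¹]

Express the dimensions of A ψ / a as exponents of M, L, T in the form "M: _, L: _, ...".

M: -2, L: 0, T: 2

Collect each base-dimension exponent across the product:
  M: (0) − (0) + (-2) = -2
  L: (2) − (1) + (-1) = 0
  T: (0) − (-2) + (0) = 2
So the dimensions are [M⁻² T²].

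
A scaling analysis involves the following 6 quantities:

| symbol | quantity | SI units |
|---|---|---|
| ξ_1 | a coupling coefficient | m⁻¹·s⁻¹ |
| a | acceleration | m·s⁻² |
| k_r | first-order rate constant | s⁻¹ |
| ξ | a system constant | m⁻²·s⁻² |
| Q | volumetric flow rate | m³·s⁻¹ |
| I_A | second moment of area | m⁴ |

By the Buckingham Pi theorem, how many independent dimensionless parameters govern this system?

4

There are 6 variables and 2 base dimensions (L, T).
The dimension matrix has rank 2.
Independent dimensionless groups: 6 − 2 = 4.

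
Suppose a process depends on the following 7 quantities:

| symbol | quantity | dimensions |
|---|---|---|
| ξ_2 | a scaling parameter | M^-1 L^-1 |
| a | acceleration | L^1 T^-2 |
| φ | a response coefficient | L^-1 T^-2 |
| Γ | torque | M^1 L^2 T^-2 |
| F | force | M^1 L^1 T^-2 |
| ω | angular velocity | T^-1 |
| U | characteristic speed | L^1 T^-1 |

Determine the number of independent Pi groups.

4

There are 7 variables and 3 base dimensions (M, L, T).
The dimension matrix has rank 3.
Independent dimensionless groups: 7 − 3 = 4.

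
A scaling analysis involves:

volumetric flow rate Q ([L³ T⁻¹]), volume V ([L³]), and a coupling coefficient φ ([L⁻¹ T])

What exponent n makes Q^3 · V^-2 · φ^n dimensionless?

3

Balance the L exponent: (-1)·n from φ, plus 3·(3) − 2·(3) = 3 from the rest, must sum to zero.
−n + 3 = 0, so n = 3.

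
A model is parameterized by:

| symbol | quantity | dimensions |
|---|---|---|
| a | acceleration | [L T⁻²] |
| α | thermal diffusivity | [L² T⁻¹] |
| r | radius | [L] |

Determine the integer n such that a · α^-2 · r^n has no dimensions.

Balance the L exponent: (1)·n from r, plus (1) − 2·(2) = -3 from the rest, must sum to zero.
n − 3 = 0, so n = 3.

3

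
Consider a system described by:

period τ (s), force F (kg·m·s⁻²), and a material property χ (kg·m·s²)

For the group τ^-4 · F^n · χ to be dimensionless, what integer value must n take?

-1

Balance the M exponent: (1)·n from F, plus −4·(0) + (1) = 1 from the rest, must sum to zero.
n + 1 = 0, so n = -1.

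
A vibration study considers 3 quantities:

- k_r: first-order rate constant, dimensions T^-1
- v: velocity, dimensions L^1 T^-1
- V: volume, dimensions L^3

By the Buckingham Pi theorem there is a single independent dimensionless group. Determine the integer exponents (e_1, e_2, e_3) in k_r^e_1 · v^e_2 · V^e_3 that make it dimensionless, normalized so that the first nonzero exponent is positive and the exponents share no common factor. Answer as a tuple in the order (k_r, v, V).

(3, -3, 1)

L: e_1·(0) + e_2·(1) + e_3·(3) = 0
T: e_1·(-1) + e_2·(-1) + e_3·(0) = 0
Solving this homogeneous linear system for the smallest-integer solution (first nonzero entry positive) gives (3, -3, 1).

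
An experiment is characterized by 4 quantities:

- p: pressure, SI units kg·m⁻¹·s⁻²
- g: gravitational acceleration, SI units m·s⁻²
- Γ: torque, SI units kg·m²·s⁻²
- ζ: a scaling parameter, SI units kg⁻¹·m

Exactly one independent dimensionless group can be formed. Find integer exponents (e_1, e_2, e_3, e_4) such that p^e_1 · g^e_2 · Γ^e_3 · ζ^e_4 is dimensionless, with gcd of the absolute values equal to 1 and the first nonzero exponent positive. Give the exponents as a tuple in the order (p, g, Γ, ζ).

(2, -3, 1, 3)

M: e_1·(1) + e_2·(0) + e_3·(1) + e_4·(-1) = 0
L: e_1·(-1) + e_2·(1) + e_3·(2) + e_4·(1) = 0
T: e_1·(-2) + e_2·(-2) + e_3·(-2) + e_4·(0) = 0
Solving this homogeneous linear system for the smallest-integer solution (first nonzero entry positive) gives (2, -3, 1, 3).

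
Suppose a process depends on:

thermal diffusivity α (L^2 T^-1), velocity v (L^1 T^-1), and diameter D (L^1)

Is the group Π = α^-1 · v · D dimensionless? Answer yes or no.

Sum the exponent of each base dimension across the product:
  M: −[α]_M + [v]_M + [D]_M = −(0) + (0) + (0) = 0
  L: −[α]_L + [v]_L + [D]_L = −(2) + (1) + (1) = 0
  T: −[α]_T + [v]_T + [D]_T = −(-1) + (-1) + (0) = 0
  I: −[α]_I + [v]_I + [D]_I = −(0) + (0) + (0) = 0
All base exponents vanish — dimensionless.

yes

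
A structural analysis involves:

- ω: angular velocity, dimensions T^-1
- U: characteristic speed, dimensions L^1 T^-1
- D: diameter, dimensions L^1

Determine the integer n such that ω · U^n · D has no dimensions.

-1

Balance the L exponent: (1)·n from U, plus (0) + (1) = 1 from the rest, must sum to zero.
n + 1 = 0, so n = -1.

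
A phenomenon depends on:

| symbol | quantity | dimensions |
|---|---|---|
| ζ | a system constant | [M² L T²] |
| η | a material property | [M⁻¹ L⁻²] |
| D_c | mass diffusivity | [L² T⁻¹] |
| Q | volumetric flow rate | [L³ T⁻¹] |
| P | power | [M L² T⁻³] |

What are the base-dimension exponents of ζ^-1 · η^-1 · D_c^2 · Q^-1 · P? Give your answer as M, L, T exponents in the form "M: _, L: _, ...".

Collect each base-dimension exponent across the product:
  M: −(2) − (-1) + 2·(0) − (0) + (1) = 0
  L: −(1) − (-2) + 2·(2) − (3) + (2) = 4
  T: −(2) − (0) + 2·(-1) − (-1) + (-3) = -6
So the dimensions are [L⁴ T⁻⁶].

M: 0, L: 4, T: -6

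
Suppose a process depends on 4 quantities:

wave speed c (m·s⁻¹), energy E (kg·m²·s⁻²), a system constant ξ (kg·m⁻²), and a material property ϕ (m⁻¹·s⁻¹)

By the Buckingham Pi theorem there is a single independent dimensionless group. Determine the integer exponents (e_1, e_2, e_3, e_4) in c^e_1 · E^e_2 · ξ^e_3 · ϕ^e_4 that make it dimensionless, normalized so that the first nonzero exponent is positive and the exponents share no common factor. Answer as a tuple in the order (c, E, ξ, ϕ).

M: e_1·(0) + e_2·(1) + e_3·(1) + e_4·(0) = 0
L: e_1·(1) + e_2·(2) + e_3·(-2) + e_4·(-1) = 0
T: e_1·(-1) + e_2·(-2) + e_3·(0) + e_4·(-1) = 0
Solving this homogeneous linear system for the smallest-integer solution (first nonzero entry positive) gives (3, -1, 1, -1).

(3, -1, 1, -1)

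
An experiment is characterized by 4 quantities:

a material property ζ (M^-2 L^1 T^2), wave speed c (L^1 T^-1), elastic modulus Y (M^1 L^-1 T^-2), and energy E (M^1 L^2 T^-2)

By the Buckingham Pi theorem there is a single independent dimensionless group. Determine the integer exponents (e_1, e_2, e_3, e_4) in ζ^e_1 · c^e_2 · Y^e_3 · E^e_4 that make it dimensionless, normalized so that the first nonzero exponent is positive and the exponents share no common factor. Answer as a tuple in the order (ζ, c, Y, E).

M: e_1·(-2) + e_2·(0) + e_3·(1) + e_4·(1) = 0
L: e_1·(1) + e_2·(1) + e_3·(-1) + e_4·(2) = 0
T: e_1·(2) + e_2·(-1) + e_3·(-2) + e_4·(-2) = 0
Solving this homogeneous linear system for the smallest-integer solution (first nonzero entry positive) gives (1, -2, 1, 1).

(1, -2, 1, 1)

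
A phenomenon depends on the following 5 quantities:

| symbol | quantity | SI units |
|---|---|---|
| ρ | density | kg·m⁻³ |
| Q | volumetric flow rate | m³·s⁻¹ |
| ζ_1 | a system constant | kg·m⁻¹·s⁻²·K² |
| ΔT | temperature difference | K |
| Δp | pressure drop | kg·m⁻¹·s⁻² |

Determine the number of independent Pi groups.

1

There are 5 variables and 4 base dimensions (M, L, T, Θ).
The dimension matrix has rank 4.
Independent dimensionless groups: 5 − 4 = 1.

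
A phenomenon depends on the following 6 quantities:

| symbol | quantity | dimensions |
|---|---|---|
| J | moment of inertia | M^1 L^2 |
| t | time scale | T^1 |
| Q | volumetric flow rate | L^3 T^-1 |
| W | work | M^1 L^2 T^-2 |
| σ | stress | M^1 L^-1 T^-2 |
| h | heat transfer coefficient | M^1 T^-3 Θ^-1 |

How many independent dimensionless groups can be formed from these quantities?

There are 6 variables and 4 base dimensions (M, L, T, Θ).
The dimension matrix has rank 4.
Independent dimensionless groups: 6 − 4 = 2.

2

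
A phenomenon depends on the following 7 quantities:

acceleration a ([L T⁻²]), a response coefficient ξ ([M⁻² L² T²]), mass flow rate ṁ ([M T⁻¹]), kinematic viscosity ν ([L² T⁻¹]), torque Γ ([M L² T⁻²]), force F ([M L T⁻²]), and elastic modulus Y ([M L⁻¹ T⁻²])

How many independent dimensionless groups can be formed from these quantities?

4

There are 7 variables and 3 base dimensions (M, L, T).
The dimension matrix has rank 3.
Independent dimensionless groups: 7 − 3 = 4.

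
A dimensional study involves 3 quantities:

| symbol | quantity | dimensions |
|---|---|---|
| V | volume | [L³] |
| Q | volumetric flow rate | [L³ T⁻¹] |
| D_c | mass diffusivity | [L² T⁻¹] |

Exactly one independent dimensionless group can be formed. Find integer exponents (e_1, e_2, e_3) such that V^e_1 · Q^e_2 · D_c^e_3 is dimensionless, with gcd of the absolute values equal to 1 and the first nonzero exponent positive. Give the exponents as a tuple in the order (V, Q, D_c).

(1, -3, 3)

L: e_1·(3) + e_2·(3) + e_3·(2) = 0
T: e_1·(0) + e_2·(-1) + e_3·(-1) = 0
Solving this homogeneous linear system for the smallest-integer solution (first nonzero entry positive) gives (1, -3, 3).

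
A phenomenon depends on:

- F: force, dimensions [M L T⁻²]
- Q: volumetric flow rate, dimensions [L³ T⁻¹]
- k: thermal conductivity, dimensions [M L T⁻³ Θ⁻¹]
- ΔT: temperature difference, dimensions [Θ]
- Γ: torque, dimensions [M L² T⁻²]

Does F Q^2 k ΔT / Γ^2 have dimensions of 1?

Sum the exponent of each base dimension across the product:
  M: [F]_M + 2·[Q]_M + [k]_M + [ΔT]_M − 2·[Γ]_M = (1) + 2·(0) + (1) + (0) − 2·(1) = 0
  L: [F]_L + 2·[Q]_L + [k]_L + [ΔT]_L − 2·[Γ]_L = (1) + 2·(3) + (1) + (0) − 2·(2) = 4
  T: [F]_T + 2·[Q]_T + [k]_T + [ΔT]_T − 2·[Γ]_T = (-2) + 2·(-1) + (-3) + (0) − 2·(-2) = -3
  Θ: [F]_Θ + 2·[Q]_Θ + [k]_Θ + [ΔT]_Θ − 2·[Γ]_Θ = (0) + 2·(0) + (-1) + (1) − 2·(0) = 0
Net dimensions [L⁴ T⁻³] ≠ [1] — not dimensionless.

no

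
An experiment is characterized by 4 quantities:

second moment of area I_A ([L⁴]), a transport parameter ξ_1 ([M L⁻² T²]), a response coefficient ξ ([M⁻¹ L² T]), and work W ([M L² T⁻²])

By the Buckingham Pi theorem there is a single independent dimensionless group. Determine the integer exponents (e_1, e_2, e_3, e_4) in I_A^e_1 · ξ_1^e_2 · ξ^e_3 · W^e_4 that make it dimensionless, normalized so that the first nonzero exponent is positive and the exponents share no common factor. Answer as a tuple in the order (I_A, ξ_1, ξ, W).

M: e_1·(0) + e_2·(1) + e_3·(-1) + e_4·(1) = 0
L: e_1·(4) + e_2·(-2) + e_3·(2) + e_4·(2) = 0
T: e_1·(0) + e_2·(2) + e_3·(1) + e_4·(-2) = 0
Solving this homogeneous linear system for the smallest-integer solution (first nonzero entry positive) gives (3, -1, -4, -3).

(3, -1, -4, -3)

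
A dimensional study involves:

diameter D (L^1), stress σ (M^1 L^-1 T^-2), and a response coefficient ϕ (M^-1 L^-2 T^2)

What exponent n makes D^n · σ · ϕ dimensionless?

Balance the L exponent: (1)·n from D, plus (-1) + (-2) = -3 from the rest, must sum to zero.
n − 3 = 0, so n = 3.

3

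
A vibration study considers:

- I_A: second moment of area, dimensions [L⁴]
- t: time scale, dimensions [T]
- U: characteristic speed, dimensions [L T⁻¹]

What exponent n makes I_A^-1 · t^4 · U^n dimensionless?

Balance the L exponent: (1)·n from U, plus −(4) + 4·(0) = -4 from the rest, must sum to zero.
n − 4 = 0, so n = 4.

4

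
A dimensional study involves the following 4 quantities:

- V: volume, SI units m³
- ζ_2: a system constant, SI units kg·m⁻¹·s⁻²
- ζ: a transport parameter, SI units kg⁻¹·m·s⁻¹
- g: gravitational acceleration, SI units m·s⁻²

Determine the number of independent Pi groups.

There are 4 variables and 3 base dimensions (M, L, T).
The dimension matrix has rank 3.
Independent dimensionless groups: 4 − 3 = 1.

1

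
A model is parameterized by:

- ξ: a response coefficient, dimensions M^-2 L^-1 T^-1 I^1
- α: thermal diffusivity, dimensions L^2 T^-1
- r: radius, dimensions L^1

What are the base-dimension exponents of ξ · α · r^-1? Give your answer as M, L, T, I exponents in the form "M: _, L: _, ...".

Collect each base-dimension exponent across the product:
  M: (-2) + (0) − (0) = -2
  L: (-1) + (2) − (1) = 0
  T: (-1) + (-1) − (0) = -2
  I: (1) + (0) − (0) = 1
So the dimensions are [M⁻² T⁻² I].

M: -2, L: 0, T: -2, I: 1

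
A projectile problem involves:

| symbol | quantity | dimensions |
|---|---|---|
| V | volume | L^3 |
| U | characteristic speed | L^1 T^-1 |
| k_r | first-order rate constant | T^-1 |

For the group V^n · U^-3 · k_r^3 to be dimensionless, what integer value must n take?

Balance the L exponent: (3)·n from V, plus −3·(1) + 3·(0) = -3 from the rest, must sum to zero.
3n − 3 = 0, so n = 1.

1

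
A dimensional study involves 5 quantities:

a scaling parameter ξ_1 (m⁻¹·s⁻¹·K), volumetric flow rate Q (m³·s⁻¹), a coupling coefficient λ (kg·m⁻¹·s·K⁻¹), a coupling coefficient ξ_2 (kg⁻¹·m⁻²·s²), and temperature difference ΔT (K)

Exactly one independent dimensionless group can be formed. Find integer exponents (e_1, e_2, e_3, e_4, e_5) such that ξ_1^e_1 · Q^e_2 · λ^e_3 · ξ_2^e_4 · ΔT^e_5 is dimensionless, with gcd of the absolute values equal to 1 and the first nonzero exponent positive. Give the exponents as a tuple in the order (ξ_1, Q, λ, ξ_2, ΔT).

M: e_1·(0) + e_2·(0) + e_3·(1) + e_4·(-1) + e_5·(0) = 0
L: e_1·(-1) + e_2·(3) + e_3·(-1) + e_4·(-2) + e_5·(0) = 0
T: e_1·(-1) + e_2·(-1) + e_3·(1) + e_4·(2) + e_5·(0) = 0
Θ: e_1·(1) + e_2·(0) + e_3·(-1) + e_4·(0) + e_5·(1) = 0
Solving this homogeneous linear system for the smallest-integer solution (first nonzero entry positive) gives (3, 3, 2, 2, -1).

(3, 3, 2, 2, -1)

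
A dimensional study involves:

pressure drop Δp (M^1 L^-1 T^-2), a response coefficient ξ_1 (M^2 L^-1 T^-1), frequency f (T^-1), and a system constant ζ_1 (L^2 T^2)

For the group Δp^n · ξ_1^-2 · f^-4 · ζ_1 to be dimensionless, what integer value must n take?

Balance the M exponent: (1)·n from Δp, plus −2·(2) − 4·(0) + (0) = -4 from the rest, must sum to zero.
n − 4 = 0, so n = 4.

4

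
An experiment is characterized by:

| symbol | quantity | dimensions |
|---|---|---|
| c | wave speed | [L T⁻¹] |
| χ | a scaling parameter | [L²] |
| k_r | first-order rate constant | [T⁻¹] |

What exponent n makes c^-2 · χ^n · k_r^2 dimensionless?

Balance the L exponent: (2)·n from χ, plus −2·(1) + 2·(0) = -2 from the rest, must sum to zero.
2n − 2 = 0, so n = 1.

1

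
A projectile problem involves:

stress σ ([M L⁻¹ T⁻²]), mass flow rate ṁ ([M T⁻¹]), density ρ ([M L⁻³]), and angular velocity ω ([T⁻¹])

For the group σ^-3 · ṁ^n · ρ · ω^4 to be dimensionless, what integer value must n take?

Balance the M exponent: (1)·n from ṁ, plus −3·(1) + (1) + 4·(0) = -2 from the rest, must sum to zero.
n − 2 = 0, so n = 2.

2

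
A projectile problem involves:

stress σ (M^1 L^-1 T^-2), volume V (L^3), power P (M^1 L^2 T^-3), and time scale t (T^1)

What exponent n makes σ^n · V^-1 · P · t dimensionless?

-1

Balance the M exponent: (1)·n from σ, plus −(0) + (1) + (0) = 1 from the rest, must sum to zero.
n + 1 = 0, so n = -1.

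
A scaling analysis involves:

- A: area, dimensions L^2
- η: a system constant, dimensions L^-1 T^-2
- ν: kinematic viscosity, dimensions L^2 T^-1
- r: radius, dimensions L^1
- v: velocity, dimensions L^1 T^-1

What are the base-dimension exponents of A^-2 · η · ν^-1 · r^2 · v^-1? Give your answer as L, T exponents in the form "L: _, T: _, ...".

L: -6, T: 0

Collect each base-dimension exponent across the product:
  L: −2·(2) + (-1) − (2) + 2·(1) − (1) = -6
  T: −2·(0) + (-2) − (-1) + 2·(0) − (-1) = 0
So the dimensions are [L⁻⁶].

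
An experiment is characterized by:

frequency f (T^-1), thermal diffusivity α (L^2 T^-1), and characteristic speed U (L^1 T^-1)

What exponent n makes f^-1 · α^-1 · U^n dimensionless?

2

Balance the L exponent: (1)·n from U, plus −(0) − (2) = -2 from the rest, must sum to zero.
n − 2 = 0, so n = 2.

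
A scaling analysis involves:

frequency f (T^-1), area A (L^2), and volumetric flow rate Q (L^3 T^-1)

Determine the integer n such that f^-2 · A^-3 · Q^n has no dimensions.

2

Balance the L exponent: (3)·n from Q, plus −2·(0) − 3·(2) = -6 from the rest, must sum to zero.
3n − 6 = 0, so n = 2.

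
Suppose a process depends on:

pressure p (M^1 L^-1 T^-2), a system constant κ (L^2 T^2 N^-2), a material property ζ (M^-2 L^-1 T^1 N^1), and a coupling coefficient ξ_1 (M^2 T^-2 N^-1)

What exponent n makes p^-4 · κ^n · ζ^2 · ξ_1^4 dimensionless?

-1

Balance the L exponent: (2)·n from κ, plus −4·(-1) + 2·(-1) + 4·(0) = 2 from the rest, must sum to zero.
2n + 2 = 0, so n = -1.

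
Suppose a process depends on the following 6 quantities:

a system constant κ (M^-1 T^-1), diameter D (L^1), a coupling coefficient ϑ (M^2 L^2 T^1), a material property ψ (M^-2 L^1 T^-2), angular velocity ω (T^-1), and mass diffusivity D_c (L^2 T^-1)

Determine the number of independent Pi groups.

There are 6 variables and 3 base dimensions (M, L, T).
The dimension matrix has rank 3.
Independent dimensionless groups: 6 − 3 = 3.

3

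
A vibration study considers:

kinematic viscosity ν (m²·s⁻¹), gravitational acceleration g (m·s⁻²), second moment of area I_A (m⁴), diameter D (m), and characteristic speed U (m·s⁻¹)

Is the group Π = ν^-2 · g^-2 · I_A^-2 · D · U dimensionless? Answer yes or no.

no

Sum the exponent of each base dimension across the product:
  L: −2·[ν]_L − 2·[g]_L − 2·[I_A]_L + [D]_L + [U]_L = −2·(2) − 2·(1) − 2·(4) + (1) + (1) = -12
  T: −2·[ν]_T − 2·[g]_T − 2·[I_A]_T + [D]_T + [U]_T = −2·(-1) − 2·(-2) − 2·(0) + (0) + (-1) = 5
Net dimensions [L⁻¹² T⁵] ≠ [1] — not dimensionless.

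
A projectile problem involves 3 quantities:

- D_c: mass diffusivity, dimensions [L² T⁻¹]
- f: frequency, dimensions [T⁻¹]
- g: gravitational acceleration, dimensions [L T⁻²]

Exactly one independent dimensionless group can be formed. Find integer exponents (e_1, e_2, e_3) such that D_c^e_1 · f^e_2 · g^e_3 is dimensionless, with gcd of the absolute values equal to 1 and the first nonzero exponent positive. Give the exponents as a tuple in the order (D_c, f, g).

(1, 3, -2)

L: e_1·(2) + e_2·(0) + e_3·(1) = 0
T: e_1·(-1) + e_2·(-1) + e_3·(-2) = 0
Solving this homogeneous linear system for the smallest-integer solution (first nonzero entry positive) gives (1, 3, -2).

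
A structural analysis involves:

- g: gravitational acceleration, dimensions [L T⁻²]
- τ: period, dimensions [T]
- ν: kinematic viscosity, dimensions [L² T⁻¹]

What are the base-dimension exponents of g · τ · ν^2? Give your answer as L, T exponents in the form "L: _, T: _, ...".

Collect each base-dimension exponent across the product:
  L: (1) + (0) + 2·(2) = 5
  T: (-2) + (1) + 2·(-1) = -3
So the dimensions are [L⁵ T⁻³].

L: 5, T: -3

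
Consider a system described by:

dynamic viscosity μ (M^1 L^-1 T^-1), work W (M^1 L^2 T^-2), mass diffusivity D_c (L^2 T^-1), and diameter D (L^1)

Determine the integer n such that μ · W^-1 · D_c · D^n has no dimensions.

Balance the L exponent: (1)·n from D, plus (-1) − (2) + (2) = -1 from the rest, must sum to zero.
n − 1 = 0, so n = 1.

1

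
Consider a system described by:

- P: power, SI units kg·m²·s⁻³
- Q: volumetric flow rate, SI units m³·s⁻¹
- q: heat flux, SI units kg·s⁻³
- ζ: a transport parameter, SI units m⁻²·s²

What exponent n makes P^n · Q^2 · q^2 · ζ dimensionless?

-2

Balance the M exponent: (1)·n from P, plus 2·(0) + 2·(1) + (0) = 2 from the rest, must sum to zero.
n + 2 = 0, so n = -2.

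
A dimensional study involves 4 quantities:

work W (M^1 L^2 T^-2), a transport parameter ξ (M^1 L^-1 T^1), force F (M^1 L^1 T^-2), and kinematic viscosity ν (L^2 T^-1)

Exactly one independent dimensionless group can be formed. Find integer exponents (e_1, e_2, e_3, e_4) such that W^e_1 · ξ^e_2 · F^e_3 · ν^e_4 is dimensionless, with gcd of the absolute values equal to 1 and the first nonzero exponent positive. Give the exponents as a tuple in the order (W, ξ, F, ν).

(4, -1, -3, -3)

M: e_1·(1) + e_2·(1) + e_3·(1) + e_4·(0) = 0
L: e_1·(2) + e_2·(-1) + e_3·(1) + e_4·(2) = 0
T: e_1·(-2) + e_2·(1) + e_3·(-2) + e_4·(-1) = 0
Solving this homogeneous linear system for the smallest-integer solution (first nonzero entry positive) gives (4, -1, -3, -3).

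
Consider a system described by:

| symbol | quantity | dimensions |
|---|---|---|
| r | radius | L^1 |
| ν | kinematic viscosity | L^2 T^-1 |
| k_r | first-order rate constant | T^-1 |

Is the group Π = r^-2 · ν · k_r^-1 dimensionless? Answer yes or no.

yes

Sum the exponent of each base dimension across the product:
  L: −2·[r]_L + [ν]_L − [k_r]_L = −2·(1) + (2) − (0) = 0
  T: −2·[r]_T + [ν]_T − [k_r]_T = −2·(0) + (-1) − (-1) = 0
All base exponents vanish — dimensionless.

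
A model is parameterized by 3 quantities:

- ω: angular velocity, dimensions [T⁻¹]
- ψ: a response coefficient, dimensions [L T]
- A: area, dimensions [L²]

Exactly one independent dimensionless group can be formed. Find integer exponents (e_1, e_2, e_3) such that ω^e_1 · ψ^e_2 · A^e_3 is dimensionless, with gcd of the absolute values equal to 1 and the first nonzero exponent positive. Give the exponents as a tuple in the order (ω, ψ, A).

L: e_1·(0) + e_2·(1) + e_3·(2) = 0
T: e_1·(-1) + e_2·(1) + e_3·(0) = 0
Solving this homogeneous linear system for the smallest-integer solution (first nonzero entry positive) gives (2, 2, -1).

(2, 2, -1)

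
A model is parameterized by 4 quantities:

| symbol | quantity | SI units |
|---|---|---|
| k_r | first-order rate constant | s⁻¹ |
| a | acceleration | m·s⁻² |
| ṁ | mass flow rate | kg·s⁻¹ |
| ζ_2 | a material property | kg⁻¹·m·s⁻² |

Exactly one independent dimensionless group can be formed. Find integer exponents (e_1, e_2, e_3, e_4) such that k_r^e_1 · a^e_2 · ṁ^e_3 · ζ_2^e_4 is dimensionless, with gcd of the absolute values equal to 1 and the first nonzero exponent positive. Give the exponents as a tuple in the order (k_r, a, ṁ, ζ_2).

(1, 1, -1, -1)

M: e_1·(0) + e_2·(0) + e_3·(1) + e_4·(-1) = 0
L: e_1·(0) + e_2·(1) + e_3·(0) + e_4·(1) = 0
T: e_1·(-1) + e_2·(-2) + e_3·(-1) + e_4·(-2) = 0
Solving this homogeneous linear system for the smallest-integer solution (first nonzero entry positive) gives (1, 1, -1, -1).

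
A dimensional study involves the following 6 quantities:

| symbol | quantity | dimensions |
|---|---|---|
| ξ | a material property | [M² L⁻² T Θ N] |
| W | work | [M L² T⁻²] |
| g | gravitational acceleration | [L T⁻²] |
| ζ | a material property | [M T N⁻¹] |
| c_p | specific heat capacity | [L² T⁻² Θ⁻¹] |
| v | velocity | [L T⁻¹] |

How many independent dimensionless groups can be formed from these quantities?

There are 6 variables and 5 base dimensions (M, L, T, Θ, N).
The dimension matrix has rank 5.
Independent dimensionless groups: 6 − 5 = 1.

1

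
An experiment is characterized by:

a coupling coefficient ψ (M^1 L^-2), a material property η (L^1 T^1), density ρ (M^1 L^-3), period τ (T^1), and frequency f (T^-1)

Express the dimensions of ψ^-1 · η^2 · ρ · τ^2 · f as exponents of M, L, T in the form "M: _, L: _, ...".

M: 0, L: 1, T: 3

Collect each base-dimension exponent across the product:
  M: −(1) + 2·(0) + (1) + 2·(0) + (0) = 0
  L: −(-2) + 2·(1) + (-3) + 2·(0) + (0) = 1
  T: −(0) + 2·(1) + (0) + 2·(1) + (-1) = 3
So the dimensions are [L T³].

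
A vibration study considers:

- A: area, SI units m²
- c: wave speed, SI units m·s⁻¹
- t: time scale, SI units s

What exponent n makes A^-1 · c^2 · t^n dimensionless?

Balance the T exponent: (1)·n from t, plus −(0) + 2·(-1) = -2 from the rest, must sum to zero.
n − 2 = 0, so n = 2.

2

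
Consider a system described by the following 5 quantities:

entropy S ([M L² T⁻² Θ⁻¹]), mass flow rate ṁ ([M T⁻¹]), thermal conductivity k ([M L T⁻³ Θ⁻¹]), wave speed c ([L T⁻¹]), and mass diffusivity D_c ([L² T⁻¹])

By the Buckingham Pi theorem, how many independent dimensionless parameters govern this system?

There are 5 variables and 4 base dimensions (M, L, T, Θ).
The dimension matrix has rank 4.
Independent dimensionless groups: 5 − 4 = 1.

1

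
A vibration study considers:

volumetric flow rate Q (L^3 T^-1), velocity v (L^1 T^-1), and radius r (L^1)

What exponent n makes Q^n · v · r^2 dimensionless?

Balance the L exponent: (3)·n from Q, plus (1) + 2·(1) = 3 from the rest, must sum to zero.
3n + 3 = 0, so n = -1.

-1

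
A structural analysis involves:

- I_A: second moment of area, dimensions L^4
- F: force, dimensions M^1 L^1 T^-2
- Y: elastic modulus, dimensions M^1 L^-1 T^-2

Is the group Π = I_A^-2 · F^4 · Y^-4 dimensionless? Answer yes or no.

Sum the exponent of each base dimension across the product:
  M: −2·[I_A]_M + 4·[F]_M − 4·[Y]_M = −2·(0) + 4·(1) − 4·(1) = 0
  L: −2·[I_A]_L + 4·[F]_L − 4·[Y]_L = −2·(4) + 4·(1) − 4·(-1) = 0
  T: −2·[I_A]_T + 4·[F]_T − 4·[Y]_T = −2·(0) + 4·(-2) − 4·(-2) = 0
All base exponents vanish — dimensionless.

yes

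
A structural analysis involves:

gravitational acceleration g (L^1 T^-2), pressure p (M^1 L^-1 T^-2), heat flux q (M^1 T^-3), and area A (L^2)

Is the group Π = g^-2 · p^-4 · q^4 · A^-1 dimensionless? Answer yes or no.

Sum the exponent of each base dimension across the product:
  M: −2·[g]_M − 4·[p]_M + 4·[q]_M − [A]_M = −2·(0) − 4·(1) + 4·(1) − (0) = 0
  L: −2·[g]_L − 4·[p]_L + 4·[q]_L − [A]_L = −2·(1) − 4·(-1) + 4·(0) − (2) = 0
  T: −2·[g]_T − 4·[p]_T + 4·[q]_T − [A]_T = −2·(-2) − 4·(-2) + 4·(-3) − (0) = 0
All base exponents vanish — dimensionless.

yes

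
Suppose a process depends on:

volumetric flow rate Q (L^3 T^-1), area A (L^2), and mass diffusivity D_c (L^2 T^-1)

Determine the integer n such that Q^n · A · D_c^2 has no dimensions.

-2

Balance the L exponent: (3)·n from Q, plus (2) + 2·(2) = 6 from the rest, must sum to zero.
3n + 6 = 0, so n = -2.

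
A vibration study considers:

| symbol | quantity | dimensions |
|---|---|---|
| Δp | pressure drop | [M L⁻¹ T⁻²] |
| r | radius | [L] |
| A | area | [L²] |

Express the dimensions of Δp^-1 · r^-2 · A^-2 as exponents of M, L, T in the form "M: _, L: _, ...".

M: -1, L: -5, T: 2

Collect each base-dimension exponent across the product:
  M: −(1) − 2·(0) − 2·(0) = -1
  L: −(-1) − 2·(1) − 2·(2) = -5
  T: −(-2) − 2·(0) − 2·(0) = 2
So the dimensions are [M⁻¹ L⁻⁵ T²].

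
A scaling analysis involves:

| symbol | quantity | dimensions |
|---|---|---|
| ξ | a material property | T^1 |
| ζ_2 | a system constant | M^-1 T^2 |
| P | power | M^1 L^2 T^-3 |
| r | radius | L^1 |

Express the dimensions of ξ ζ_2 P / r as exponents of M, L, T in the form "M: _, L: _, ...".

M: 0, L: 1, T: 0

Collect each base-dimension exponent across the product:
  M: (0) + (-1) + (1) − (0) = 0
  L: (0) + (0) + (2) − (1) = 1
  T: (1) + (2) + (-3) − (0) = 0
So the dimensions are [L].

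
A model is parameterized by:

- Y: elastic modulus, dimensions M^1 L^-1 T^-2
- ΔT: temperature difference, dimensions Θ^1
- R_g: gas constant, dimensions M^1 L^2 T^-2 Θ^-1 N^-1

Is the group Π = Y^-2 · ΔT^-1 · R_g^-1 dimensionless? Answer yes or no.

Sum the exponent of each base dimension across the product:
  M: −2·[Y]_M − [ΔT]_M − [R_g]_M = −2·(1) − (0) − (1) = -3
  L: −2·[Y]_L − [ΔT]_L − [R_g]_L = −2·(-1) − (0) − (2) = 0
  T: −2·[Y]_T − [ΔT]_T − [R_g]_T = −2·(-2) − (0) − (-2) = 6
  Θ: −2·[Y]_Θ − [ΔT]_Θ − [R_g]_Θ = −2·(0) − (1) − (-1) = 0
  N: −2·[Y]_N − [ΔT]_N − [R_g]_N = −2·(0) − (0) − (-1) = 1
Net dimensions [M⁻³ T⁶ N] ≠ [1] — not dimensionless.

no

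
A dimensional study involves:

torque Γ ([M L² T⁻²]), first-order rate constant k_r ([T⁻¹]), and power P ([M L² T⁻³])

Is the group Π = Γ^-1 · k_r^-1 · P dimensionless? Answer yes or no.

yes

Sum the exponent of each base dimension across the product:
  M: −[Γ]_M − [k_r]_M + [P]_M = −(1) − (0) + (1) = 0
  L: −[Γ]_L − [k_r]_L + [P]_L = −(2) − (0) + (2) = 0
  T: −[Γ]_T − [k_r]_T + [P]_T = −(-2) − (-1) + (-3) = 0
  N: −[Γ]_N − [k_r]_N + [P]_N = −(0) − (0) + (0) = 0
All base exponents vanish — dimensionless.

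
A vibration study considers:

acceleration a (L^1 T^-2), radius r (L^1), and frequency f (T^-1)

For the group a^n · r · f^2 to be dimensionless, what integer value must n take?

Balance the L exponent: (1)·n from a, plus (1) + 2·(0) = 1 from the rest, must sum to zero.
n + 1 = 0, so n = -1.

-1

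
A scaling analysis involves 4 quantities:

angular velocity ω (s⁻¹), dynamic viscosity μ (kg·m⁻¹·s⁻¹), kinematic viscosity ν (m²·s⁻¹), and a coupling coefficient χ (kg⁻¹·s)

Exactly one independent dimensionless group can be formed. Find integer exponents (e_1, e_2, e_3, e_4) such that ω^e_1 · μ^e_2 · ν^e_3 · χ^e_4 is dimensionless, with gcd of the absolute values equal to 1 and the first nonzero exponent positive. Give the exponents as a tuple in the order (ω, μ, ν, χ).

M: e_1·(0) + e_2·(1) + e_3·(0) + e_4·(-1) = 0
L: e_1·(0) + e_2·(-1) + e_3·(2) + e_4·(0) = 0
T: e_1·(-1) + e_2·(-1) + e_3·(-1) + e_4·(1) = 0
Solving this homogeneous linear system for the smallest-integer solution (first nonzero entry positive) gives (1, -2, -1, -2).

(1, -2, -1, -2)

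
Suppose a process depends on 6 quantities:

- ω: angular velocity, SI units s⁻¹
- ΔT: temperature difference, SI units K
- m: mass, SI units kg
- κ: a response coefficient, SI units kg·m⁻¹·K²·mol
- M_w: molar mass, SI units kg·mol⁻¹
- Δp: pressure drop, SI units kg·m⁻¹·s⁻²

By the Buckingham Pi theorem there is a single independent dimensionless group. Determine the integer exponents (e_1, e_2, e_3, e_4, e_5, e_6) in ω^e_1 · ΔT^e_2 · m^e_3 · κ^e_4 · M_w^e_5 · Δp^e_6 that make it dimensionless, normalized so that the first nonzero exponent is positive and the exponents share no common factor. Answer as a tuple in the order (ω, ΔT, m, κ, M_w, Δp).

M: e_1·(0) + e_2·(0) + e_3·(1) + e_4·(1) + e_5·(1) + e_6·(1) = 0
L: e_1·(0) + e_2·(0) + e_3·(0) + e_4·(-1) + e_5·(0) + e_6·(-1) = 0
T: e_1·(-1) + e_2·(0) + e_3·(0) + e_4·(0) + e_5·(0) + e_6·(-2) = 0
Θ: e_1·(0) + e_2·(1) + e_3·(0) + e_4·(2) + e_5·(0) + e_6·(0) = 0
N: e_1·(0) + e_2·(0) + e_3·(0) + e_4·(1) + e_5·(-1) + e_6·(0) = 0
Solving this homogeneous linear system for the smallest-integer solution (first nonzero entry positive) gives (2, -2, -1, 1, 1, -1).

(2, -2, -1, 1, 1, -1)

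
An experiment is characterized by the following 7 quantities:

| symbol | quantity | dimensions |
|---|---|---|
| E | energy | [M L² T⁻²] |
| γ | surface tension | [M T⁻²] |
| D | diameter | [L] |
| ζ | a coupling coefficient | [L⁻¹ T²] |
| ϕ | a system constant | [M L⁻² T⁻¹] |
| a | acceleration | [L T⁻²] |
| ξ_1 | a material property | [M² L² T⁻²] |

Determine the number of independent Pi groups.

4

There are 7 variables and 3 base dimensions (M, L, T).
The dimension matrix has rank 3.
Independent dimensionless groups: 7 − 3 = 4.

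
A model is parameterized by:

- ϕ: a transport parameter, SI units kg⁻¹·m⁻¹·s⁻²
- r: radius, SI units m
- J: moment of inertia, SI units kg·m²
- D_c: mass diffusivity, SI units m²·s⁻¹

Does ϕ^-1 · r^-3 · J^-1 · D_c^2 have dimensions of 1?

Sum the exponent of each base dimension across the product:
  M: −[ϕ]_M − 3·[r]_M − [J]_M + 2·[D_c]_M = −(-1) − 3·(0) − (1) + 2·(0) = 0
  L: −[ϕ]_L − 3·[r]_L − [J]_L + 2·[D_c]_L = −(-1) − 3·(1) − (2) + 2·(2) = 0
  T: −[ϕ]_T − 3·[r]_T − [J]_T + 2·[D_c]_T = −(-2) − 3·(0) − (0) + 2·(-1) = 0
All base exponents vanish — dimensionless.

yes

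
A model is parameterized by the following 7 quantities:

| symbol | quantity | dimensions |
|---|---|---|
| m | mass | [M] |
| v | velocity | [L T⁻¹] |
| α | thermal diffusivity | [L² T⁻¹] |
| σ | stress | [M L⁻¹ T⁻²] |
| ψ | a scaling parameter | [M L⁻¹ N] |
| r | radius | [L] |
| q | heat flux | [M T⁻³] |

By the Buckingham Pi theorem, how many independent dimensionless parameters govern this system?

There are 7 variables and 4 base dimensions (M, L, T, N).
The dimension matrix has rank 4.
Independent dimensionless groups: 7 − 4 = 3.

3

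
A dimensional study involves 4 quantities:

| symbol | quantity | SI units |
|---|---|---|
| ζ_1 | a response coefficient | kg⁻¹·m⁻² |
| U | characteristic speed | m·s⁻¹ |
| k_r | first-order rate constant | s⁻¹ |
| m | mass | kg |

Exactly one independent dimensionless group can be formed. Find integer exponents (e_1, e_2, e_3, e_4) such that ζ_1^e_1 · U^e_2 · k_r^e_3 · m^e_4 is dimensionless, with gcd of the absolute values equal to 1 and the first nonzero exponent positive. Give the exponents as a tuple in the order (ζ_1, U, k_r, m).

M: e_1·(-1) + e_2·(0) + e_3·(0) + e_4·(1) = 0
L: e_1·(-2) + e_2·(1) + e_3·(0) + e_4·(0) = 0
T: e_1·(0) + e_2·(-1) + e_3·(-1) + e_4·(0) = 0
Solving this homogeneous linear system for the smallest-integer solution (first nonzero entry positive) gives (1, 2, -2, 1).

(1, 2, -2, 1)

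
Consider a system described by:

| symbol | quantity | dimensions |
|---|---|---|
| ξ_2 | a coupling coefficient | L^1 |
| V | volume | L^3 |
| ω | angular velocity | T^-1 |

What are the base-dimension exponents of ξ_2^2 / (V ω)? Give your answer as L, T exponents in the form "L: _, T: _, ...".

L: -1, T: 1

Collect each base-dimension exponent across the product:
  L: 2·(1) − (3) − (0) = -1
  T: 2·(0) − (0) − (-1) = 1
So the dimensions are [L⁻¹ T].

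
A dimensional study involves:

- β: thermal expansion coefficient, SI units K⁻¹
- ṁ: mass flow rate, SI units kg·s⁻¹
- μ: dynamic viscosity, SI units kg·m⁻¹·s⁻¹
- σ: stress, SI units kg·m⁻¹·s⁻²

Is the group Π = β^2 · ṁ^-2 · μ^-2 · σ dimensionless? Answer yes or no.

no

Sum the exponent of each base dimension across the product:
  M: 2·[β]_M − 2·[ṁ]_M − 2·[μ]_M + [σ]_M = 2·(0) − 2·(1) − 2·(1) + (1) = -3
  L: 2·[β]_L − 2·[ṁ]_L − 2·[μ]_L + [σ]_L = 2·(0) − 2·(0) − 2·(-1) + (-1) = 1
  T: 2·[β]_T − 2·[ṁ]_T − 2·[μ]_T + [σ]_T = 2·(0) − 2·(-1) − 2·(-1) + (-2) = 2
  Θ: 2·[β]_Θ − 2·[ṁ]_Θ − 2·[μ]_Θ + [σ]_Θ = 2·(-1) − 2·(0) − 2·(0) + (0) = -2
Net dimensions [M⁻³ L T² Θ⁻²] ≠ [1] — not dimensionless.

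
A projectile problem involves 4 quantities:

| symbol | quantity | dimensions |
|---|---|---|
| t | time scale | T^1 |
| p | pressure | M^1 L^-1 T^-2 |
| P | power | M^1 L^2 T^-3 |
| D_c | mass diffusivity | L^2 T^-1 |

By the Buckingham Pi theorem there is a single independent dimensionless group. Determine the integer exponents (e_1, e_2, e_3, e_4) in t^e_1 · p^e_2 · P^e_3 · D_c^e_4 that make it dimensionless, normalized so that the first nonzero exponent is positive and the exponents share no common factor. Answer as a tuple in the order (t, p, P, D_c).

M: e_1·(0) + e_2·(1) + e_3·(1) + e_4·(0) = 0
L: e_1·(0) + e_2·(-1) + e_3·(2) + e_4·(2) = 0
T: e_1·(1) + e_2·(-2) + e_3·(-3) + e_4·(-1) = 0
Solving this homogeneous linear system for the smallest-integer solution (first nonzero entry positive) gives (1, 2, -2, 3).

(1, 2, -2, 3)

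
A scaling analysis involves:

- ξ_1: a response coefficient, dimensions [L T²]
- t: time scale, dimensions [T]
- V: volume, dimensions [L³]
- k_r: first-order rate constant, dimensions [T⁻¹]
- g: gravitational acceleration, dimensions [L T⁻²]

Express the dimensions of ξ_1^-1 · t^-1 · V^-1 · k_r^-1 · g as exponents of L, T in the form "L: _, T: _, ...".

L: -3, T: -4

Collect each base-dimension exponent across the product:
  L: −(1) − (0) − (3) − (0) + (1) = -3
  T: −(2) − (1) − (0) − (-1) + (-2) = -4
So the dimensions are [L⁻³ T⁻⁴].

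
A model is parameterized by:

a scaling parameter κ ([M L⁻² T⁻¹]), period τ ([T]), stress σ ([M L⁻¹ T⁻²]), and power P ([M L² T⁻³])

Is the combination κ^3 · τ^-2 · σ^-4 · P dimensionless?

Sum the exponent of each base dimension across the product:
  M: 3·[κ]_M − 2·[τ]_M − 4·[σ]_M + [P]_M = 3·(1) − 2·(0) − 4·(1) + (1) = 0
  L: 3·[κ]_L − 2·[τ]_L − 4·[σ]_L + [P]_L = 3·(-2) − 2·(0) − 4·(-1) + (2) = 0
  T: 3·[κ]_T − 2·[τ]_T − 4·[σ]_T + [P]_T = 3·(-1) − 2·(1) − 4·(-2) + (-3) = 0
All base exponents vanish — dimensionless.

yes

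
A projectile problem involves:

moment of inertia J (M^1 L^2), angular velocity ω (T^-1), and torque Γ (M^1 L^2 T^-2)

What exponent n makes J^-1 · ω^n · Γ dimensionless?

Balance the T exponent: (-1)·n from ω, plus −(0) + (-2) = -2 from the rest, must sum to zero.
−n − 2 = 0, so n = -2.

-2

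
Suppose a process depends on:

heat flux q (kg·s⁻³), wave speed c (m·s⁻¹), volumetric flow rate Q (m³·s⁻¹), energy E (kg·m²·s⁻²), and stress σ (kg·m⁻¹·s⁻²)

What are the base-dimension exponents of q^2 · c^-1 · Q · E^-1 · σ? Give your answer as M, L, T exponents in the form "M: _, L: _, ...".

Collect each base-dimension exponent across the product:
  M: 2·(1) − (0) + (0) − (1) + (1) = 2
  L: 2·(0) − (1) + (3) − (2) + (-1) = -1
  T: 2·(-3) − (-1) + (-1) − (-2) + (-2) = -6
So the dimensions are [M² L⁻¹ T⁻⁶].

M: 2, L: -1, T: -6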